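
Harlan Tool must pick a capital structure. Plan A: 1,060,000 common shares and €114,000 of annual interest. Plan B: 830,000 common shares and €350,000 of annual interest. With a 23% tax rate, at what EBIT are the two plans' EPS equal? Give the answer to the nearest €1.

At indifference, (EBIT − 114,000)(1 − t)/1,060,000 = (EBIT − 350,000)(1 − t)/830,000.
The (1 − t) factor cancels: (EBIT − 114,000) × 830,000 = (EBIT − 350,000) × 1,060,000.
EBIT × (1,060,000 − 830,000) = 350,000 × 1,060,000 − 114,000 × 830,000 = 276,380,000,000, so EBIT = 276,380,000,000 ÷ 230,000 = 1,201,652.17.

€1,201,652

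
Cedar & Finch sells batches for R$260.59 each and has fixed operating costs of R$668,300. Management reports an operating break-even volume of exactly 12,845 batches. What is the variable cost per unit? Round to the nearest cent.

At break-even, FC = Q × (P − VC), so P − VC = R$668,300 ÷ 12,845 = R$52.0280.
Variable cost per unit = R$260.59 − R$52.0280 = R$208.56.

R$208.56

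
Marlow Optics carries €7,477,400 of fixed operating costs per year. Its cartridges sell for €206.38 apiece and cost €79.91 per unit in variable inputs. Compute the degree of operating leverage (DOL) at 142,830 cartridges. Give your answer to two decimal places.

Total contribution margin = 142,830 × €126.47 = €18,063,710.10.
Subtracting fixed costs: EBIT = €18,063,710.10 − €7,477,400 = €10,586,310.10.
Degree of operating leverage = €18,063,710.10 / €10,586,310.10 = 1.7063.

1.71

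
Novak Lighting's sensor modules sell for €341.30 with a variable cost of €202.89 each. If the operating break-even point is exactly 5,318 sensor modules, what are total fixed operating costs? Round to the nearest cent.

€736,064.38

Contribution margin per unit = €341.30 − €202.89 = €138.41.
Fixed costs = break-even units × CM = 5,318 × €138.41 = €736,064.38.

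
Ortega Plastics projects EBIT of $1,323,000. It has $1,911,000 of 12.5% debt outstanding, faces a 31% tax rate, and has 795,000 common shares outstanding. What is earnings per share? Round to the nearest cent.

Interest = $238,875.00, so EBT = $1,323,000 − $238,875.00 = $1,084,125.00.
Net income = $1,084,125.00 × (1 − 0.31) = $748,046.25.
EPS = $748,046.25 ÷ 795,000 = $0.94.

$0.94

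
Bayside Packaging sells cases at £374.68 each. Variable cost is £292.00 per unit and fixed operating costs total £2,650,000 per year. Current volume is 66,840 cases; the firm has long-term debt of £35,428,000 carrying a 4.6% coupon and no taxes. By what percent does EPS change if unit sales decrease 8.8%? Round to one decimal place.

-39.0%

Contribution at this volume is 66,840 × £82.68 = £5,526,331.20.
Subtracting fixed costs: EBIT = £5,526,331.20 − £2,650,000 = £2,876,331.20.
After interest of £1,629,688.00, pre-tax earnings = £1,246,643.20.
Degree of combined leverage = contribution ÷ (EBIT − I) = £5,526,331.20 ÷ £1,246,643.20 = 4.4330.
%ΔEPS = DCL × %ΔSales = 4.4330 × -8.8% = -39.0%.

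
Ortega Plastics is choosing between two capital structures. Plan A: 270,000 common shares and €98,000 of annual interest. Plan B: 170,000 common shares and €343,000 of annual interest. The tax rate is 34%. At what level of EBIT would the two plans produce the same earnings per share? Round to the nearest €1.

Set EPS_A = EPS_B: (EBIT − €98,000)(1 − 0.34) ÷ 270,000 = (EBIT − €343,000)(1 − 0.34) ÷ 170,000.
The (1 − t) factor cancels: (EBIT − 98,000) × 170,000 = (EBIT − 343,000) × 270,000.
Solving, EBIT = (343,000·270,000 − 98,000·170,000) / (270,000 − 170,000) = 75,950,000,000 / 100,000 = 759,500.00.

€759,500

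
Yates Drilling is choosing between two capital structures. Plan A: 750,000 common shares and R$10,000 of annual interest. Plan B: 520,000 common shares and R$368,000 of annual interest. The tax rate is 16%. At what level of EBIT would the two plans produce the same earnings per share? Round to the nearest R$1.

Set EPS_A = EPS_B: (EBIT − R$10,000)(1 − 0.16) ÷ 750,000 = (EBIT − R$368,000)(1 − 0.16) ÷ 520,000.
Cancelling (1 − t) and cross-multiplying: 520,000·(EBIT − 10,000) = 750,000·(EBIT − 368,000).
Solving, EBIT = (368,000·750,000 − 10,000·520,000) / (750,000 − 520,000) = 270,800,000,000 / 230,000 = 1,177,391.30.

R$1,177,391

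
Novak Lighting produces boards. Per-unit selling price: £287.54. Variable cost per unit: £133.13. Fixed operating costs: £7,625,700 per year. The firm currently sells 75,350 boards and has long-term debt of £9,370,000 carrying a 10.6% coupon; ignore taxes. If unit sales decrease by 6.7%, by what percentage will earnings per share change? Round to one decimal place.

-25.8%

Total contribution margin = 75,350 × £154.41 = £11,634,793.50.
Operating income = contribution − fixed costs = £11,634,793.50 − £7,625,700 = £4,009,093.50.
Interest = £993,220.00, so EBIT − I = £3,015,873.50.
Degree of combined leverage = contribution ÷ (EBIT − I) = £11,634,793.50 ÷ £3,015,873.50 = 3.8579.
EPS therefore changes by 3.8579 × (-6.7%) = -25.8%.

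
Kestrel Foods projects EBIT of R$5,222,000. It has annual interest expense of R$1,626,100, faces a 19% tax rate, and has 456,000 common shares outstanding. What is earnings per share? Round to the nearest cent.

Interest = R$1,626,100.00, so EBT = R$5,222,000 − R$1,626,100.00 = R$3,595,900.00.
After tax at 19%: net income = R$3,595,900.00 × 0.81 = R$2,912,679.00.
Per share: R$2,912,679.00 / 456,000 shares = R$6.39.

R$6.39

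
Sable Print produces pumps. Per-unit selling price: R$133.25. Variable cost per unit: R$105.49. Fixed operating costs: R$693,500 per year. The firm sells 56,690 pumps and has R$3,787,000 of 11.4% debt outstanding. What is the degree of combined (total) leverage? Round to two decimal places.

Contribution at this volume is 56,690 × R$27.76 = R$1,573,714.40.
Subtracting fixed costs: EBIT = R$1,573,714.40 − R$693,500 = R$880,214.40. Interest = R$431,718.00, so EBIT − I = R$448,496.40.
DCL = contribution ÷ (EBIT − I) = R$1,573,714.40 ÷ R$448,496.40 = 3.5089.

3.51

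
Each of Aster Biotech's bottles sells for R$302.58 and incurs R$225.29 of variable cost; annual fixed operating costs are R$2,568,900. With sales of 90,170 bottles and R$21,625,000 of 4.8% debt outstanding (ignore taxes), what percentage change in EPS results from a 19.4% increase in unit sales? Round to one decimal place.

+40.2%

At 90,170 units, contribution = 90,170 × R$77.29 = R$6,969,239.30.
EBIT = R$6,969,239.30 − R$2,568,900 = R$4,400,339.30.
Interest = R$1,038,000.00, so EBIT − I = R$3,362,339.30.
DCL = total CM / (EBIT − I) = R$6,969,239.30 / R$3,362,339.30 = 2.0727.
%ΔEPS = DCL × %ΔSales = 2.0727 × +19.4% = +40.2%.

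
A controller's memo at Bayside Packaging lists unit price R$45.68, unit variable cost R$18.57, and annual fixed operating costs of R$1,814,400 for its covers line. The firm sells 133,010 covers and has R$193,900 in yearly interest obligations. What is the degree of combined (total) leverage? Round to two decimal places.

2.26

At 133,010 units, contribution = 133,010 × R$27.11 = R$3,605,901.10.
Operating income = contribution − fixed costs = R$3,605,901.10 − R$1,814,400 = R$1,791,501.10. Interest = R$193,900.00.
DOL = R$3,605,901.10 ÷ R$1,791,501.10 = 2.0128; DFL = R$1,791,501.10 ÷ R$1,597,601.10 = 1.1214.
Combined leverage = 2.0128 × 1.1214 = 2.2572.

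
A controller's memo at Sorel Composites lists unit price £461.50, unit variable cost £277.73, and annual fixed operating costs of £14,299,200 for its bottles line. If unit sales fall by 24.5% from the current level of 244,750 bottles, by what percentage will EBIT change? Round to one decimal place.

At 244,750 units, contribution = 244,750 × £183.77 = £44,977,707.50.
Subtracting fixed costs: EBIT = £44,977,707.50 − £14,299,200 = £30,678,507.50.
Degree of operating leverage = £44,977,707.50 / £30,678,507.50 = 1.4661.
So EBIT moves 1.4661 × (-24.5%) = -35.9%.

-35.9%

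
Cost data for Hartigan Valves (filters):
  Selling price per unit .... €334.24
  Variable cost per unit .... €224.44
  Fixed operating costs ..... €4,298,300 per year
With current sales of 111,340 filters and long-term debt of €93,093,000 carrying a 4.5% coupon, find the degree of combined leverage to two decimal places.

3.27

At 111,340 units, contribution = 111,340 × €109.80 = €12,225,132.00.
EBIT = €12,225,132.00 − €4,298,300 = €7,926,832.00. Interest = €4,189,185.00, so EBIT − I = €3,737,647.00.
DCL = contribution ÷ (EBIT − I) = €12,225,132.00 ÷ €3,737,647.00 = 3.2708.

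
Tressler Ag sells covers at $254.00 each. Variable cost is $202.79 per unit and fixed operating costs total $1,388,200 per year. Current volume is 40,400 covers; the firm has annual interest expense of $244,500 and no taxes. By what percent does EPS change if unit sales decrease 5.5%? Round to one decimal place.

Total contribution margin = 40,400 × $51.21 = $2,068,884.00.
Subtracting fixed costs: EBIT = $2,068,884.00 − $1,388,200 = $680,684.00.
Interest = $244,500.00, so EBIT − I = $436,184.00.
DCL = total CM / (EBIT − I) = $2,068,884.00 / $436,184.00 = 4.7431.
EPS therefore changes by 4.7431 × (-5.5%) = -26.1%.

-26.1%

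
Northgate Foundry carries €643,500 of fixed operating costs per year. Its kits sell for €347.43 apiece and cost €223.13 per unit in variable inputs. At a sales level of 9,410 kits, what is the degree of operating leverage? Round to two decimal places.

2.22

Contribution at this volume is 9,410 × €124.30 = €1,169,663.00.
Operating income = contribution − fixed costs = €1,169,663.00 − €643,500 = €526,163.00.
So DOL = total CM / EBIT = €1,169,663.00 / €526,163.00 = 2.2230.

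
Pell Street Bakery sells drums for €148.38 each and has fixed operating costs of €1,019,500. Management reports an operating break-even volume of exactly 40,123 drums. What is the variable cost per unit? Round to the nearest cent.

€122.97

At break-even, FC = Q × (P − VC), so P − VC = €1,019,500 ÷ 40,123 = €25.4094.
Hence VC = price − CM = €148.38 − €25.4094 = €122.97.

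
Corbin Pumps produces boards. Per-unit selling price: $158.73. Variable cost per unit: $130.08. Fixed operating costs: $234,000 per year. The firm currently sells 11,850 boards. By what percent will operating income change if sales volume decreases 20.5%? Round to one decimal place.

Contribution at this volume is 11,850 × $28.65 = $339,502.50.
Subtracting fixed costs: EBIT = $339,502.50 − $234,000 = $105,502.50.
So DOL = total CM / EBIT = $339,502.50 / $105,502.50 = 3.2180.
Operating income changes by 3.2180 × -20.5% = -66.0%.

-66.0%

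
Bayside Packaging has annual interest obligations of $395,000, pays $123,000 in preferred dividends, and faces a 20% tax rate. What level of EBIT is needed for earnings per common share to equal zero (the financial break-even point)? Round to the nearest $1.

$548,750

Preferred dividends are paid after tax, so their pre-tax equivalent is $123,000 ÷ (1 − 0.20) = $153,750.00.
Financial break-even EBIT = interest + D_p ÷ (1 − t) = $395,000 + $153,750.00 = $548,750.00.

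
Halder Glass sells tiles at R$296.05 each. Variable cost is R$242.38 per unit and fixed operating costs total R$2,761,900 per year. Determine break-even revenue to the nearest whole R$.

Contribution margin per unit = R$296.05 − R$242.38 = R$53.67, a CM ratio of R$53.67 ÷ R$296.05 = 0.1813.
Break-even revenue = fixed costs × price ÷ CM = R$2,761,900 × R$296.05 ÷ R$53.67 = R$15,234,964.

R$15,234,964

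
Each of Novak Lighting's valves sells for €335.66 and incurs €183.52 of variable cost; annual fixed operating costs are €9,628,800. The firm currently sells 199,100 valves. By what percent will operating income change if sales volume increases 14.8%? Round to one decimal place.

Contribution at this volume is 199,100 × €152.14 = €30,291,074.00.
Operating income = contribution − fixed costs = €30,291,074.00 − €9,628,800 = €20,662,274.00.
Degree of operating leverage = €30,291,074.00 / €20,662,274.00 = 1.4660.
So EBIT moves 1.4660 × (+14.8%) = +21.7%.

+21.7%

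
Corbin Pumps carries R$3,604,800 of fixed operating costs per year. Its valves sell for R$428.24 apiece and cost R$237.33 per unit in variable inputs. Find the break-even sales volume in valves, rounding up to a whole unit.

18,883 valves

Unit CM = price − variable cost = R$428.24 − R$237.33 = R$190.91.
Units to break even: R$3,604,800 ÷ R$190.91 = 18,882.20, rounded up to 18,883.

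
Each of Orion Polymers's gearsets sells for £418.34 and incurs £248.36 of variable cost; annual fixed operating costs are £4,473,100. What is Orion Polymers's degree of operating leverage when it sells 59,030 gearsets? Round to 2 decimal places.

1.80

Total contribution margin = 59,030 × £169.98 = £10,033,919.40.
Operating income = contribution − fixed costs = £10,033,919.40 − £4,473,100 = £5,560,819.40.
So DOL = total CM / EBIT = £10,033,919.40 / £5,560,819.40 = 1.8044.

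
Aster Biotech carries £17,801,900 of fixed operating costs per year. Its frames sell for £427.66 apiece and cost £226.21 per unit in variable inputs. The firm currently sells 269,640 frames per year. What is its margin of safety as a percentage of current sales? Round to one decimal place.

Unit CM = price − variable cost = £427.66 − £226.21 = £201.45. Break-even units = £17,801,900 ÷ £201.45 = 88,368.83; break-even revenue = 88,368.83 × £427.66 = £37,791,812.13.
Actual sales revenue = 269,640 × £427.66 = £115,314,242.40.
Margin of safety = (£115,314,242.40 − £37,791,812.13) ÷ £115,314,242.40 = 67.2%.

67.2%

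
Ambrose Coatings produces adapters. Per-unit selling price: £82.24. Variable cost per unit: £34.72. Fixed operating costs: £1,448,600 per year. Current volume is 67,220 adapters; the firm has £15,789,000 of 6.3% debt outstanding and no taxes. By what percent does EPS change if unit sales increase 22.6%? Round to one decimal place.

+96.1%

Contribution at this volume is 67,220 × £47.52 = £3,194,294.40.
Subtracting fixed costs: EBIT = £3,194,294.40 − £1,448,600 = £1,745,694.40.
After interest of £994,707.00, pre-tax earnings = £750,987.40.
DCL = total CM / (EBIT − I) = £3,194,294.40 / £750,987.40 = 4.2535.
%ΔEPS = DCL × %ΔSales = 4.2535 × +22.6% = +96.1%.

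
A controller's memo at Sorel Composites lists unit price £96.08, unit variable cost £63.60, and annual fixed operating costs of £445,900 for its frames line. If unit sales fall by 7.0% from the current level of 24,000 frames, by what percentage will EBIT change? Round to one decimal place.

Contribution at this volume is 24,000 × £32.48 = £779,520.00.
Operating income = contribution − fixed costs = £779,520.00 − £445,900 = £333,620.00.
So DOL = total CM / EBIT = £779,520.00 / £333,620.00 = 2.3366.
%ΔEBIT = DOL × %ΔSales = 2.3366 × -7.0% = -16.4%.

-16.4%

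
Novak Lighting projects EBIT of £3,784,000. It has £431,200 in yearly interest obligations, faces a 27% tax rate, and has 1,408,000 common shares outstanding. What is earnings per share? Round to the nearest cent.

Pre-tax income = £3,784,000 − £431,200.00 = £3,352,800.00.
After tax at 27%: net income = £3,352,800.00 × 0.73 = £2,447,544.00.
Per share: £2,447,544.00 / 1,408,000 shares = £1.74.

£1.74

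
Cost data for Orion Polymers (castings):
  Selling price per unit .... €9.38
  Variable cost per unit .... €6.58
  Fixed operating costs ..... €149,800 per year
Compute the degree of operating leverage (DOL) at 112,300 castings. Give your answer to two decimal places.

1.91

Contribution at this volume is 112,300 × €2.80 = €314,440.00.
EBIT = €314,440.00 − €149,800 = €164,640.00.
DOL = contribution ÷ EBIT = €314,440.00 ÷ €164,640.00 = 1.9099.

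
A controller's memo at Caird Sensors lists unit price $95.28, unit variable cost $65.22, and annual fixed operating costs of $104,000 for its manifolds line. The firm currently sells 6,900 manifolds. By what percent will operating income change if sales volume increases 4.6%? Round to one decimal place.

At 6,900 units, contribution = 6,900 × $30.06 = $207,414.00.
EBIT = $207,414.00 − $104,000 = $103,414.00.
DOL = contribution ÷ EBIT = $207,414.00 ÷ $103,414.00 = 2.0057.
So EBIT moves 2.0057 × (+4.6%) = +9.2%.

+9.2%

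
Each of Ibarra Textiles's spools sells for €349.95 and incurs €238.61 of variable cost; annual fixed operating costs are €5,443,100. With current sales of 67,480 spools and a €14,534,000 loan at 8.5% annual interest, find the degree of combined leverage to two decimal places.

Contribution at this volume is 67,480 × €111.34 = €7,513,223.20.
Subtracting fixed costs: EBIT = €7,513,223.20 − €5,443,100 = €2,070,123.20. Interest = €1,235,390.00, so EBIT − I = €834,733.20.
DCL = contribution ÷ (EBIT − I) = €7,513,223.20 ÷ €834,733.20 = 9.0007.

9.00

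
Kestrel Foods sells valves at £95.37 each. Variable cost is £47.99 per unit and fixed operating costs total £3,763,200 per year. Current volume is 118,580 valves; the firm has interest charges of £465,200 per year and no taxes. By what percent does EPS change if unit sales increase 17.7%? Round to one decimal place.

At 118,580 units, contribution = 118,580 × £47.38 = £5,618,320.40.
Subtracting fixed costs: EBIT = £5,618,320.40 − £3,763,200 = £1,855,120.40.
After interest of £465,200.00, pre-tax earnings = £1,389,920.40.
DCL = total CM / (EBIT − I) = £5,618,320.40 / £1,389,920.40 = 4.0422.
%ΔEPS = DCL × %ΔSales = 4.0422 × +17.7% = +71.5%.

+71.5%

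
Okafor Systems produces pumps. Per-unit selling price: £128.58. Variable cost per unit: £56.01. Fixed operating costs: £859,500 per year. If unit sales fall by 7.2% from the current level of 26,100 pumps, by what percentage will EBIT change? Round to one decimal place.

At 26,100 units, contribution = 26,100 × £72.57 = £1,894,077.00.
EBIT = £1,894,077.00 − £859,500 = £1,034,577.00.
DOL = contribution ÷ EBIT = £1,894,077.00 ÷ £1,034,577.00 = 1.8308.
%ΔEBIT = DOL × %ΔSales = 1.8308 × -7.2% = -13.2%.

-13.2%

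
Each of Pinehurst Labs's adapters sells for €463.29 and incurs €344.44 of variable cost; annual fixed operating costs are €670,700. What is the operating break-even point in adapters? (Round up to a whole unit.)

Each unit contributes €463.29 − €344.44 = €118.85.
Break-even Q = €670,700 / €118.85 = 5,643.25 → 5,644 adapters.

5,644 adapters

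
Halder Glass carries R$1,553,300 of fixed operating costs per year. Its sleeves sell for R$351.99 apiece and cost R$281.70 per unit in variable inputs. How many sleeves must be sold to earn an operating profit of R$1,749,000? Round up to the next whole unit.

Unit CM = price − variable cost = R$351.99 − R$281.70 = R$70.29.
Need Q such that Q × R$70.29 − R$1,553,300 = R$1,749,000, i.e. Q = R$3,302,300 / R$70.29 = 46,981.08 → 46,982.

46,982 sleeves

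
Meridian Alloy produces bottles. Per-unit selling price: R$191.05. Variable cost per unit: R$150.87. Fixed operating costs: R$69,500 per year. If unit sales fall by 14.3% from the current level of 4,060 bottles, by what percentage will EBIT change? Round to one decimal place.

Contribution at this volume is 4,060 × R$40.18 = R$163,130.80.
EBIT = R$163,130.80 − R$69,500 = R$93,630.80.
DOL = contribution ÷ EBIT = R$163,130.80 ÷ R$93,630.80 = 1.7423.
So EBIT moves 1.7423 × (-14.3%) = -24.9%.

-24.9%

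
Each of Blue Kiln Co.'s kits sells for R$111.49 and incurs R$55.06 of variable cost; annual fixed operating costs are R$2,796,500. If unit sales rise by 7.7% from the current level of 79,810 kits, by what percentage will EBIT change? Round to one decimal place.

+20.3%

At 79,810 units, contribution = 79,810 × R$56.43 = R$4,503,678.30.
Subtracting fixed costs: EBIT = R$4,503,678.30 − R$2,796,500 = R$1,707,178.30.
DOL = contribution ÷ EBIT = R$4,503,678.30 ÷ R$1,707,178.30 = 2.6381.
%ΔEBIT = DOL × %ΔSales = 2.6381 × +7.7% = +20.3%.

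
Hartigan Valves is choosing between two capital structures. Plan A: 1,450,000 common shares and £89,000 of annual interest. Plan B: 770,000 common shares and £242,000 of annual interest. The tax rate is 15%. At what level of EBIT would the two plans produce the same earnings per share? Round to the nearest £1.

£415,250

At indifference, (EBIT − 89,000)(1 − t)/1,450,000 = (EBIT − 242,000)(1 − t)/770,000.
Cancelling (1 − t) and cross-multiplying: 770,000·(EBIT − 89,000) = 1,450,000·(EBIT − 242,000).
Solving, EBIT = (242,000·1,450,000 − 89,000·770,000) / (1,450,000 − 770,000) = 282,370,000,000 / 680,000 = 415,250.00.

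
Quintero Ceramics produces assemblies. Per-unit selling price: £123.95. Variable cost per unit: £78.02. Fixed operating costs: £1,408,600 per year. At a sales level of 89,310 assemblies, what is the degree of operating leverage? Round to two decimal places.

Total contribution margin = 89,310 × £45.93 = £4,102,008.30.
EBIT = £4,102,008.30 − £1,408,600 = £2,693,408.30.
Degree of operating leverage = £4,102,008.30 / £2,693,408.30 = 1.5230.

1.52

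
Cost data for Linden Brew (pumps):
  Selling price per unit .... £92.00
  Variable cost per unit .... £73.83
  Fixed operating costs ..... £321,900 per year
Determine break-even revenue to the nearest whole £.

£1,629,873

CM per unit = £92.00 − £73.83 = £18.17; CM ratio = £18.17 / £92.00 = 0.1975.
Break-even sales = FC ÷ CM ratio = £321,900 × £92.00 / £18.17 = £1,629,873.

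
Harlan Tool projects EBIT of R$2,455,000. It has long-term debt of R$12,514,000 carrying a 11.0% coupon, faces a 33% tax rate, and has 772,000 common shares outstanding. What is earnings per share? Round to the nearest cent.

R$0.94

Interest = R$1,376,540.00, so EBT = R$2,455,000 − R$1,376,540.00 = R$1,078,460.00.
After tax at 33%: net income = R$1,078,460.00 × 0.67 = R$722,568.20.
EPS = R$722,568.20 ÷ 772,000 = R$0.94.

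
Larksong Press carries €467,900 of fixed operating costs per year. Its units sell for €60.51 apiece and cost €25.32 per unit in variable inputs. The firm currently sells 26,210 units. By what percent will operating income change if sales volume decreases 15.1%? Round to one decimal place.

Total contribution margin = 26,210 × €35.19 = €922,329.90.
EBIT = €922,329.90 − €467,900 = €454,429.90.
So DOL = total CM / EBIT = €922,329.90 / €454,429.90 = 2.0296.
%ΔEBIT = DOL × %ΔSales = 2.0296 × -15.1% = -30.6%.

-30.6%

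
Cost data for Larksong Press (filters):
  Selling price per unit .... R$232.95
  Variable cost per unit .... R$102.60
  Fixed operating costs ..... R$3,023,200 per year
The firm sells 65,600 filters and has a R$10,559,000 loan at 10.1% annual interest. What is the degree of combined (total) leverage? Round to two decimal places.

Contribution at this volume is 65,600 × R$130.35 = R$8,550,960.00.
Operating income = contribution − fixed costs = R$8,550,960.00 − R$3,023,200 = R$5,527,760.00. Interest = R$1,066,459.00, so EBIT − I = R$4,461,301.00.
DCL = contribution ÷ (EBIT − I) = R$8,550,960.00 ÷ R$4,461,301.00 = 1.9167.

1.92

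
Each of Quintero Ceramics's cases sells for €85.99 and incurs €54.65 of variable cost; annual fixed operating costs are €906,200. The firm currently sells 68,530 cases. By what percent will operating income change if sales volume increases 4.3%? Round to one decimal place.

Contribution at this volume is 68,530 × €31.34 = €2,147,730.20.
Subtracting fixed costs: EBIT = €2,147,730.20 − €906,200 = €1,241,530.20.
DOL = contribution ÷ EBIT = €2,147,730.20 ÷ €1,241,530.20 = 1.7299.
So EBIT moves 1.7299 × (+4.3%) = +7.4%.

+7.4%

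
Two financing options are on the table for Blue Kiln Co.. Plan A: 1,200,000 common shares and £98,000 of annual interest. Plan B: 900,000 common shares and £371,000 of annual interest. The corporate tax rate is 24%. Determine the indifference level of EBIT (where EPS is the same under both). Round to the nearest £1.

£1,190,000

At indifference, (EBIT − 98,000)(1 − t)/1,200,000 = (EBIT − 371,000)(1 − t)/900,000.
Cancelling (1 − t) and cross-multiplying: 900,000·(EBIT − 98,000) = 1,200,000·(EBIT − 371,000).
Solving, EBIT = (371,000·1,200,000 − 98,000·900,000) / (1,200,000 − 900,000) = 357,000,000,000 / 300,000 = 1,190,000.00.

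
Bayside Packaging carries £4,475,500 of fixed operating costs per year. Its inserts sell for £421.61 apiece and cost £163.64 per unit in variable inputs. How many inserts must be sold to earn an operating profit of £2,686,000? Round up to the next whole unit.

27,761 inserts

Contribution margin per unit = £421.61 − £163.64 = £257.97.
Need Q such that Q × £257.97 − £4,475,500 = £2,686,000, i.e. Q = £7,161,500 / £257.97 = 27,760.98 → 27,761.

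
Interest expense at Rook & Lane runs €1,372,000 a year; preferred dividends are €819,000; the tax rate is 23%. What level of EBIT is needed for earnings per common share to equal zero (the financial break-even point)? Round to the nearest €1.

€2,435,636

Preferred dividends are paid after tax, so their pre-tax equivalent is €819,000 ÷ (1 − 0.23) = €1,063,636.36.
EPS = 0 when EBIT covers interest plus the pre-tax preferred burden: €1,372,000 + €1,063,636.36 = €2,435,636.36.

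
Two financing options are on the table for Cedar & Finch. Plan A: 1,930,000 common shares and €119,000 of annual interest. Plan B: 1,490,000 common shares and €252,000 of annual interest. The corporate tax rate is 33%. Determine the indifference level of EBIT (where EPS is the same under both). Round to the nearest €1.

€702,386

Set EPS_A = EPS_B: (EBIT − €119,000)(1 − 0.33) ÷ 1,930,000 = (EBIT − €252,000)(1 − 0.33) ÷ 1,490,000.
Cancelling (1 − t) and cross-multiplying: 1,490,000·(EBIT − 119,000) = 1,930,000·(EBIT − 252,000).
Solving, EBIT = (252,000·1,930,000 − 119,000·1,490,000) / (1,930,000 − 1,490,000) = 309,050,000,000 / 440,000 = 702,386.36.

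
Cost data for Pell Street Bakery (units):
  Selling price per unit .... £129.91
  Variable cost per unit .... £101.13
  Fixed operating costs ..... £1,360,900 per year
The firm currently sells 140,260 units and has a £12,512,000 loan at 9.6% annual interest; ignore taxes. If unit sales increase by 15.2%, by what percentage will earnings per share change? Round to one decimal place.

Total contribution margin = 140,260 × £28.78 = £4,036,682.80.
EBIT = £4,036,682.80 − £1,360,900 = £2,675,782.80.
After interest of £1,201,152.00, pre-tax earnings = £1,474,630.80.
DCL = total CM / (EBIT − I) = £4,036,682.80 / £1,474,630.80 = 2.7374.
%ΔEPS = DCL × %ΔSales = 2.7374 × +15.2% = +41.6%.

+41.6%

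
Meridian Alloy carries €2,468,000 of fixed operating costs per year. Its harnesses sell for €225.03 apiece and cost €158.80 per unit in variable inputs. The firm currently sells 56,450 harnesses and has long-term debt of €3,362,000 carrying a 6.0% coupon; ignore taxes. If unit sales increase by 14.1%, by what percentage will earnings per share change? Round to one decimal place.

+49.3%

At 56,450 units, contribution = 56,450 × €66.23 = €3,738,683.50.
EBIT = €3,738,683.50 − €2,468,000 = €1,270,683.50.
Interest = €201,720.00, so EBIT − I = €1,068,963.50.
DCL = total CM / (EBIT − I) = €3,738,683.50 / €1,068,963.50 = 3.4975.
EPS therefore changes by 3.4975 × (+14.1%) = +49.3%.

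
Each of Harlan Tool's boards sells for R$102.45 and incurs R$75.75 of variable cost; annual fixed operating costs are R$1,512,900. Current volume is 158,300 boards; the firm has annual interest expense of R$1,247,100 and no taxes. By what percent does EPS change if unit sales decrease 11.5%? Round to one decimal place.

Total contribution margin = 158,300 × R$26.70 = R$4,226,610.00.
EBIT = R$4,226,610.00 − R$1,512,900 = R$2,713,710.00.
Interest = R$1,247,100.00, so EBIT − I = R$1,466,610.00.
Degree of combined leverage = contribution ÷ (EBIT − I) = R$4,226,610.00 ÷ R$1,466,610.00 = 2.8819.
%ΔEPS = DCL × %ΔSales = 2.8819 × -11.5% = -33.1%.

-33.1%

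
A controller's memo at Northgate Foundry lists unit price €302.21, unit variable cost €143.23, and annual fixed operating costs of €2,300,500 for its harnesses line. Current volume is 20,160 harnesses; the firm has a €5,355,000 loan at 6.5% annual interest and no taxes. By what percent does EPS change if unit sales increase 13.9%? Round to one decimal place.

+80.1%

At 20,160 units, contribution = 20,160 × €158.98 = €3,205,036.80.
Subtracting fixed costs: EBIT = €3,205,036.80 − €2,300,500 = €904,536.80.
Interest = €348,075.00, so EBIT − I = €556,461.80.
Degree of combined leverage = contribution ÷ (EBIT − I) = €3,205,036.80 ÷ €556,461.80 = 5.7597.
EPS therefore changes by 5.7597 × (+13.9%) = +80.1%.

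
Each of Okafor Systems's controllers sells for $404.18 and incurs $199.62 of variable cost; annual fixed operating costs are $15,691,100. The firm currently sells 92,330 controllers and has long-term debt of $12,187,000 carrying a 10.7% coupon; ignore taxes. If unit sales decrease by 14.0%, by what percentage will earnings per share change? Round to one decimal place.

Total contribution margin = 92,330 × $204.56 = $18,887,024.80.
Operating income = contribution − fixed costs = $18,887,024.80 − $15,691,100 = $3,195,924.80.
Interest = $1,304,009.00, so EBIT − I = $1,891,915.80.
DCL = total CM / (EBIT − I) = $18,887,024.80 / $1,891,915.80 = 9.9830.
EPS therefore changes by 9.9830 × (-14.0%) = -139.8%.

-139.8%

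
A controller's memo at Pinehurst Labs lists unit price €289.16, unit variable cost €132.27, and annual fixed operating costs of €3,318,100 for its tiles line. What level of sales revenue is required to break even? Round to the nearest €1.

€6,115,506

Contribution margin per unit = €289.16 − €132.27 = €156.89, a CM ratio of €156.89 ÷ €289.16 = 0.5426.
Break-even sales = FC ÷ CM ratio = €3,318,100 × €289.16 / €156.89 = €6,115,506.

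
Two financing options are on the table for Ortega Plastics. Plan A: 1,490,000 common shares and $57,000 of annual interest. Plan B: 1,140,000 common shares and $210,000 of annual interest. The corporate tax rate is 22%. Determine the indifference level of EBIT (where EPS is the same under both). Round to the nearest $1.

$708,343

Set EPS_A = EPS_B: (EBIT − $57,000)(1 − 0.22) ÷ 1,490,000 = (EBIT − $210,000)(1 − 0.22) ÷ 1,140,000.
Cancelling (1 − t) and cross-multiplying: 1,140,000·(EBIT − 57,000) = 1,490,000·(EBIT − 210,000).
Solving, EBIT = (210,000·1,490,000 − 57,000·1,140,000) / (1,490,000 − 1,140,000) = 247,920,000,000 / 350,000 = 708,342.86.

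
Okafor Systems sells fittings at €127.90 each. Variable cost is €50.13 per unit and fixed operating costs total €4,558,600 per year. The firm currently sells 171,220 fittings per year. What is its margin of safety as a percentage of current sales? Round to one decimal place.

65.8%

Unit CM = price − variable cost = €127.90 − €50.13 = €77.77. Break-even units = €4,558,600 ÷ €77.77 = 58,616.43; break-even revenue = 58,616.43 × €127.90 = €7,497,041.79.
Actual sales revenue = 171,220 × €127.90 = €21,899,038.00.
Margin of safety = (€21,899,038.00 − €7,497,041.79) ÷ €21,899,038.00 = 65.8%.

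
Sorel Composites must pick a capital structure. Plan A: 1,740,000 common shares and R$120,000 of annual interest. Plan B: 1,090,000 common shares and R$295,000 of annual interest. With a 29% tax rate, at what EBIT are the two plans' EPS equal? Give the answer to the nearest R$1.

R$588,462

At indifference, (EBIT − 120,000)(1 − t)/1,740,000 = (EBIT − 295,000)(1 − t)/1,090,000.
The (1 − t) factor cancels: (EBIT − 120,000) × 1,090,000 = (EBIT − 295,000) × 1,740,000.
EBIT × (1,740,000 − 1,090,000) = 295,000 × 1,740,000 − 120,000 × 1,090,000 = 382,500,000,000, so EBIT = 382,500,000,000 ÷ 650,000 = 588,461.54.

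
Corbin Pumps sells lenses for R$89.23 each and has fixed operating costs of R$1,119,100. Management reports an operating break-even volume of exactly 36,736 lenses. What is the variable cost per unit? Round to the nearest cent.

Contribution per unit must be FC / Q = R$1,119,100 / 36,736 = R$30.4633.
Variable cost per unit = R$89.23 − R$30.4633 = R$58.77.

R$58.77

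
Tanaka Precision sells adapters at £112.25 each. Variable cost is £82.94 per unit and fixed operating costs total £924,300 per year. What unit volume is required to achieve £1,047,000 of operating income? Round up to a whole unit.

Unit CM = price − variable cost = £112.25 − £82.94 = £29.31.
Units = (FC + target) / CM = (£924,300 + £1,047,000) / £29.31 = 67,256.91, so 67,257 adapters.

67,257 adapters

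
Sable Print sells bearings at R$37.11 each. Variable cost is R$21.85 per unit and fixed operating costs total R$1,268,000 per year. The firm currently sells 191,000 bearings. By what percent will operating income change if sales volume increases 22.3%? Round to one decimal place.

+39.5%

At 191,000 units, contribution = 191,000 × R$15.26 = R$2,914,660.00.
EBIT = R$2,914,660.00 − R$1,268,000 = R$1,646,660.00.
DOL = contribution ÷ EBIT = R$2,914,660.00 ÷ R$1,646,660.00 = 1.7700.
Operating income changes by 1.7700 × +22.3% = +39.5%.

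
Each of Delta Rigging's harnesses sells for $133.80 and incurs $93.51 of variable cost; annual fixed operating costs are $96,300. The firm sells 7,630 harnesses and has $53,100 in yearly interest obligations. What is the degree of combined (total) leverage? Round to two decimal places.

1.95

At 7,630 units, contribution = 7,630 × $40.29 = $307,412.70.
Operating income = contribution − fixed costs = $307,412.70 − $96,300 = $211,112.70. Interest = $53,100.00, so EBIT − I = $158,012.70.
Degree of total leverage = total CM / (EBIT − interest) = $307,412.70 / $158,012.70 = 1.9455.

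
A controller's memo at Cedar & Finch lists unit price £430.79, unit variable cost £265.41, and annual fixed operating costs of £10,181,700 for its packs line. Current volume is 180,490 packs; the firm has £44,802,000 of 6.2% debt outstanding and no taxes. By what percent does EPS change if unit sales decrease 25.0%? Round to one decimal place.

-44.2%

Contribution at this volume is 180,490 × £165.38 = £29,849,436.20.
Operating income = contribution − fixed costs = £29,849,436.20 − £10,181,700 = £19,667,736.20.
After interest of £2,777,724.00, pre-tax earnings = £16,890,012.20.
Degree of combined leverage = contribution ÷ (EBIT − I) = £29,849,436.20 ÷ £16,890,012.20 = 1.7673.
%ΔEPS = DCL × %ΔSales = 1.7673 × -25.0% = -44.2%.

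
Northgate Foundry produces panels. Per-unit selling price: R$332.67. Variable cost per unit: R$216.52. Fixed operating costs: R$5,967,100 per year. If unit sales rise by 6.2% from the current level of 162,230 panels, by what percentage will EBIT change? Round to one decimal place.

+9.1%

Contribution at this volume is 162,230 × R$116.15 = R$18,843,014.50.
Subtracting fixed costs: EBIT = R$18,843,014.50 − R$5,967,100 = R$12,875,914.50.
So DOL = total CM / EBIT = R$18,843,014.50 / R$12,875,914.50 = 1.4634.
Operating income changes by 1.4634 × +6.2% = +9.1%.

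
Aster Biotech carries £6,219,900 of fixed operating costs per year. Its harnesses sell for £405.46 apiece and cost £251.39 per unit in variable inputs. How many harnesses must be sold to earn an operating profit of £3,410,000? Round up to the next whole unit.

62,504 harnesses

Unit CM = price − variable cost = £405.46 − £251.39 = £154.07.
Units = (FC + target) / CM = (£6,219,900 + £3,410,000) / £154.07 = 62,503.41, so 62,504 harnesses.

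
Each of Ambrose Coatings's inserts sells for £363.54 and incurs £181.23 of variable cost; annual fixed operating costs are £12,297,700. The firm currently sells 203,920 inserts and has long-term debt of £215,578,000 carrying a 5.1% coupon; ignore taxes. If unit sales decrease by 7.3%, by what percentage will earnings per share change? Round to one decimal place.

At 203,920 units, contribution = 203,920 × £182.31 = £37,176,655.20.
Subtracting fixed costs: EBIT = £37,176,655.20 − £12,297,700 = £24,878,955.20.
After interest of £10,994,478.00, pre-tax earnings = £13,884,477.20.
Degree of combined leverage = contribution ÷ (EBIT − I) = £37,176,655.20 ÷ £13,884,477.20 = 2.6776.
EPS therefore changes by 2.6776 × (-7.3%) = -19.5%.

-19.5%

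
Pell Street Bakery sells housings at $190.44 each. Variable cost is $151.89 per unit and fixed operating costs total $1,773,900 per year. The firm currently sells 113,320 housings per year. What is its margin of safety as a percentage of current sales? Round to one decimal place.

Each unit contributes $190.44 − $151.89 = $38.55. Break-even units = $1,773,900 ÷ $38.55 = 46,015.56; break-even revenue = 46,015.56 × $190.44 = $8,763,204.05.
Actual sales revenue = 113,320 × $190.44 = $21,580,660.80.
Margin of safety = ($21,580,660.80 − $8,763,204.05) ÷ $21,580,660.80 = 59.4%.

59.4%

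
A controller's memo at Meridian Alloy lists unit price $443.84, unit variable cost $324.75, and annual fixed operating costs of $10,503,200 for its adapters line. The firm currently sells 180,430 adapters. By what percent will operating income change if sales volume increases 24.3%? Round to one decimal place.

At 180,430 units, contribution = 180,430 × $119.09 = $21,487,408.70.
Subtracting fixed costs: EBIT = $21,487,408.70 − $10,503,200 = $10,984,208.70.
DOL = contribution ÷ EBIT = $21,487,408.70 ÷ $10,984,208.70 = 1.9562.
%ΔEBIT = DOL × %ΔSales = 1.9562 × +24.3% = +47.5%.

+47.5%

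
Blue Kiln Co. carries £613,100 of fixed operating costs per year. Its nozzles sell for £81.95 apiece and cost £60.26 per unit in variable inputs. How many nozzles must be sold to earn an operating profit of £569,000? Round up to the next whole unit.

Unit CM = price − variable cost = £81.95 − £60.26 = £21.69.
Need Q such that Q × £21.69 − £613,100 = £569,000, i.e. Q = £1,182,100 / £21.69 = 54,499.77 → 54,500.

54,500 nozzles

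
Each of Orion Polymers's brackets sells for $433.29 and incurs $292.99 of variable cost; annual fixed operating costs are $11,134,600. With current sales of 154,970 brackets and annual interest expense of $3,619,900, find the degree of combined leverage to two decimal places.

3.11

At 154,970 units, contribution = 154,970 × $140.30 = $21,742,291.00.
Subtracting fixed costs: EBIT = $21,742,291.00 − $11,134,600 = $10,607,691.00. Interest = $3,619,900.00.
DOL = $21,742,291.00 ÷ $10,607,691.00 = 2.0497; DFL = $10,607,691.00 ÷ $6,987,791.00 = 1.5180.
DCL = DOL × DFL = 2.0497 × 1.5180 = 3.1114.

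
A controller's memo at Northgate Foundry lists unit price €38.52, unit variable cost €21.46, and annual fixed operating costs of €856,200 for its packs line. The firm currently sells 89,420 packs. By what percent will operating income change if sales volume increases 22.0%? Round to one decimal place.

Total contribution margin = 89,420 × €17.06 = €1,525,505.20.
Subtracting fixed costs: EBIT = €1,525,505.20 − €856,200 = €669,305.20.
So DOL = total CM / EBIT = €1,525,505.20 / €669,305.20 = 2.2792.
Operating income changes by 2.2792 × +22.0% = +50.1%.

+50.1%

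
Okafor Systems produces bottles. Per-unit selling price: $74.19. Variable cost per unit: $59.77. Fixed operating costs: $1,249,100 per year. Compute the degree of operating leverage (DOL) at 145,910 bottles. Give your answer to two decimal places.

2.46

Total contribution margin = 145,910 × $14.42 = $2,104,022.20.
Operating income = contribution − fixed costs = $2,104,022.20 − $1,249,100 = $854,922.20.
So DOL = total CM / EBIT = $2,104,022.20 / $854,922.20 = 2.4611.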